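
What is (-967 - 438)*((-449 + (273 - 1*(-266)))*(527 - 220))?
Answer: -38820150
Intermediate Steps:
(-967 - 438)*((-449 + (273 - 1*(-266)))*(527 - 220)) = -1405*(-449 + (273 + 266))*307 = -1405*(-449 + 539)*307 = -126450*307 = -1405*27630 = -38820150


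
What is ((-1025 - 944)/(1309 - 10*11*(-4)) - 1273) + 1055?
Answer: -34841/159 ≈ -219.13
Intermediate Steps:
((-1025 - 944)/(1309 - 10*11*(-4)) - 1273) + 1055 = (-1969/(1309 - 110*(-4)) - 1273) + 1055 = (-1969/(1309 + 440) - 1273) + 1055 = (-1969/1749 - 1273) + 1055 = (-1969*1/1749 - 1273) + 1055 = (-179/159 - 1273) + 1055 = -202586/159 + 1055 = -34841/159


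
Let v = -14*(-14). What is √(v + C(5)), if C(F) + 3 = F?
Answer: 3*√22 ≈ 14.071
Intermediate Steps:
C(F) = -3 + F
v = 196
√(v + C(5)) = √(196 + (-3 + 5)) = √(196 + 2) = √198 = 3*√22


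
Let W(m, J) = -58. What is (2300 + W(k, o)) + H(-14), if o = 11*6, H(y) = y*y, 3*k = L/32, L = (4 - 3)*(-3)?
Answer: 2438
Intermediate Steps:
L = -3 (L = 1*(-3) = -3)
k = -1/32 (k = (-3/32)/3 = (-3*1/32)/3 = (1/3)*(-3/32) = -1/32 ≈ -0.031250)
H(y) = y**2
o = 66
(2300 + W(k, o)) + H(-14) = (2300 - 58) + (-14)**2 = 2242 + 196 = 2438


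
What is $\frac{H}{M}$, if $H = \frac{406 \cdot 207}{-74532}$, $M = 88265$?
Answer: $- \frac{14007}{1096427830} \approx -1.2775 \cdot 10^{-5}$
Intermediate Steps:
$H = - \frac{14007}{12422}$ ($H = 84042 \left(- \frac{1}{74532}\right) = - \frac{14007}{12422} \approx -1.1276$)
$\frac{H}{M} = - \frac{14007}{12422 \cdot 88265} = \left(- \frac{14007}{12422}\right) \frac{1}{88265} = - \frac{14007}{1096427830}$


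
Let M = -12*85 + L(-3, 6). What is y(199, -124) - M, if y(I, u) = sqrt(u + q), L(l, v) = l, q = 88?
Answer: 1023 + 6*I ≈ 1023.0 + 6.0*I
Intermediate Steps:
y(I, u) = sqrt(88 + u) (y(I, u) = sqrt(u + 88) = sqrt(88 + u))
M = -1023 (M = -12*85 - 3 = -1020 - 3 = -1023)
y(199, -124) - M = sqrt(88 - 124) - 1*(-1023) = sqrt(-36) + 1023 = 6*I + 1023 = 1023 + 6*I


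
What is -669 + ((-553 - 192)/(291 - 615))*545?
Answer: 189269/324 ≈ 584.16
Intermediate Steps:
-669 + ((-553 - 192)/(291 - 615))*545 = -669 - 745/(-324)*545 = -669 - 745*(-1/324)*545 = -669 + (745/324)*545 = -669 + 406025/324 = 189269/324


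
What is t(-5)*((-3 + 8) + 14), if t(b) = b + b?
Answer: -190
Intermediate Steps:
t(b) = 2*b
t(-5)*((-3 + 8) + 14) = (2*(-5))*((-3 + 8) + 14) = -10*(5 + 14) = -10*19 = -190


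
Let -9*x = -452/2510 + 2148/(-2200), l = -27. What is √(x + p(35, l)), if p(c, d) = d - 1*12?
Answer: I*√266689976366/82830 ≈ 6.2347*I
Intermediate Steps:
p(c, d) = -12 + d (p(c, d) = d - 12 = -12 + d)
x = 159647/1242450 (x = -(-452/2510 + 2148/(-2200))/9 = -(-452*1/2510 + 2148*(-1/2200))/9 = -(-226/1255 - 537/550)/9 = -⅑*(-159647/138050) = 159647/1242450 ≈ 0.12849)
√(x + p(35, l)) = √(159647/1242450 + (-12 - 27)) = √(159647/1242450 - 39) = √(-48295903/1242450) = I*√266689976366/82830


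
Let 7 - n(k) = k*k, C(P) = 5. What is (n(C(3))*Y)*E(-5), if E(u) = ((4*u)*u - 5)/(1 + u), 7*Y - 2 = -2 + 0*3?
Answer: 0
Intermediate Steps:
n(k) = 7 - k² (n(k) = 7 - k*k = 7 - k²)
Y = 0 (Y = 2/7 + (-2 + 0*3)/7 = 2/7 + (-2 + 0)/7 = 2/7 + (⅐)*(-2) = 2/7 - 2/7 = 0)
E(u) = (-5 + 4*u²)/(1 + u) (E(u) = (4*u² - 5)/(1 + u) = (-5 + 4*u²)/(1 + u))
(n(C(3))*Y)*E(-5) = ((7 - 1*5²)*0)*((-5 + 4*(-5)²)/(1 - 5)) = ((7 - 1*25)*0)*((-5 + 4*25)/(-4)) = ((7 - 25)*0)*(-(-5 + 100)/4) = (-18*0)*(-¼*95) = 0*(-95/4) = 0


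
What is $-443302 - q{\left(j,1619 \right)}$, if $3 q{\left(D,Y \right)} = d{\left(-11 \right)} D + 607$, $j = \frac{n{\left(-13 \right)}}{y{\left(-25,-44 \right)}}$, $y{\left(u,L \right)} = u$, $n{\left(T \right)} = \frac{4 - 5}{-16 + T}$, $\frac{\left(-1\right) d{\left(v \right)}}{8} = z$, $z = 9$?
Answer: $- \frac{964621997}{2175} \approx -4.435 \cdot 10^{5}$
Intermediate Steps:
$d{\left(v \right)} = -72$ ($d{\left(v \right)} = \left(-8\right) 9 = -72$)
$n{\left(T \right)} = - \frac{1}{-16 + T}$
$j = - \frac{1}{725}$ ($j = \frac{\left(-1\right) \frac{1}{-16 - 13}}{-25} = - \frac{1}{-29} \left(- \frac{1}{25}\right) = \left(-1\right) \left(- \frac{1}{29}\right) \left(- \frac{1}{25}\right) = \frac{1}{29} \left(- \frac{1}{25}\right) = - \frac{1}{725} \approx -0.0013793$)
$q{\left(D,Y \right)} = \frac{607}{3} - 24 D$ ($q{\left(D,Y \right)} = \frac{- 72 D + 607}{3} = \frac{607 - 72 D}{3} = \frac{607}{3} - 24 D$)
$-443302 - q{\left(j,1619 \right)} = -443302 - \left(\frac{607}{3} - - \frac{24}{725}\right) = -443302 - \left(\frac{607}{3} + \frac{24}{725}\right) = -443302 - \frac{440147}{2175} = - \frac{964621997}{2175}$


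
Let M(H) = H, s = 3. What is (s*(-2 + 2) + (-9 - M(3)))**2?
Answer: 144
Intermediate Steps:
(s*(-2 + 2) + (-9 - M(3)))**2 = (3*(-2 + 2) + (-9 - 1*3))**2 = (3*0 + (-9 - 3))**2 = (0 - 12)**2 = (-12)**2 = 144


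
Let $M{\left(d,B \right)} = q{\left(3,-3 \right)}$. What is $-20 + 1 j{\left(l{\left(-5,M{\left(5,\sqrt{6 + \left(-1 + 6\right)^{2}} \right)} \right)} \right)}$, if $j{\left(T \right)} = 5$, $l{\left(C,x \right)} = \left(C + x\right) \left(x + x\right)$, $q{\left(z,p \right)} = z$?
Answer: $-15$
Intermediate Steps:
$M{\left(d,B \right)} = 3$
$l{\left(C,x \right)} = 2 x \left(C + x\right)$ ($l{\left(C,x \right)} = \left(C + x\right) 2 x = 2 x \left(C + x\right)$)
$-20 + 1 j{\left(l{\left(-5,M{\left(5,\sqrt{6 + \left(-1 + 6\right)^{2}} \right)} \right)} \right)} = -20 + 1 \cdot 5 = -20 + 5 = -15$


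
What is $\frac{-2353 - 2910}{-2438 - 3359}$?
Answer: $\frac{5263}{5797} \approx 0.90788$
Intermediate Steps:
$\frac{-2353 - 2910}{-2438 - 3359} = - \frac{5263}{-5797} = \left(-5263\right) \left(- \frac{1}{5797}\right) = \frac{5263}{5797}$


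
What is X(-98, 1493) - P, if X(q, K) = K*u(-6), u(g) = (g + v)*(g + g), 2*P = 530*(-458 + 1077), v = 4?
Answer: -128203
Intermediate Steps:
P = 164035 (P = (530*(-458 + 1077))/2 = (530*619)/2 = (½)*328070 = 164035)
u(g) = 2*g*(4 + g) (u(g) = (g + 4)*(g + g) = (4 + g)*(2*g) = 2*g*(4 + g))
X(q, K) = 24*K (X(q, K) = K*(2*(-6)*(4 - 6)) = K*(2*(-6)*(-2)) = K*24 = 24*K)
X(-98, 1493) - P = 24*1493 - 1*164035 = 35832 - 164035 = -128203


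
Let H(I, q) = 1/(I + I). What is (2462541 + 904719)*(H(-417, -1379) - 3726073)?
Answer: -1743985263788430/139 ≈ -1.2547e+13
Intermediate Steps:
H(I, q) = 1/(2*I)
(2462541 + 904719)*(H(-417, -1379) - 3726073) = (2462541 + 904719)*((½)/(-417) - 3726073) = 3367260*((½)*(-1/417) - 3726073) = 3367260*(-1/834 - 3726073) = 3367260*(-3107544883/834) = -1743985263788430/139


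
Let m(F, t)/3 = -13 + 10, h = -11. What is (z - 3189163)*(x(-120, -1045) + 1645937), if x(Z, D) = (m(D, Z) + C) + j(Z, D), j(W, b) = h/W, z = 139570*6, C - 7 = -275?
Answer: -464420352114773/120 ≈ -3.8702e+12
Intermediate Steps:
C = -268 (C = 7 - 275 = -268)
z = 837420
m(F, t) = -9 (m(F, t) = 3*(-13 + 10) = 3*(-3) = -9)
j(W, b) = -11/W
x(Z, D) = -277 - 11/Z (x(Z, D) = (-9 - 268) - 11/Z = -277 - 11/Z)
(z - 3189163)*(x(-120, -1045) + 1645937) = (837420 - 3189163)*((-277 - 11/(-120)) + 1645937) = -2351743*((-277 - 11*(-1/120)) + 1645937) = -2351743*((-277 + 11/120) + 1645937) = -2351743*(-33229/120 + 1645937) = -2351743*197479211/120 = -464420352114773/120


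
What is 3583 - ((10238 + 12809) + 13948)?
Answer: -33412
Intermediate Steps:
3583 - ((10238 + 12809) + 13948) = 3583 - (23047 + 13948) = 3583 - 1*36995 = 3583 - 36995 = -33412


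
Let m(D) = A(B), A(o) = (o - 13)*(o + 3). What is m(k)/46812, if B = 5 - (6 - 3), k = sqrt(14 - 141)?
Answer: -55/46812 ≈ -0.0011749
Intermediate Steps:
k = I*sqrt(127) (k = sqrt(-127) = I*sqrt(127) ≈ 11.269*I)
B = 2 (B = 5 - 1*3 = 5 - 3 = 2)
A(o) = (-13 + o)*(3 + o)
m(D) = -55 (m(D) = -39 + 2**2 - 10*2 = -39 + 4 - 20 = -55)
m(k)/46812 = -55/46812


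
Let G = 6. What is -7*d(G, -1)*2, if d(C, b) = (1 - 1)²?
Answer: 0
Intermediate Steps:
d(C, b) = 0 (d(C, b) = 0² = 0)
-7*d(G, -1)*2 = -7*0*2 = 0*2 = 0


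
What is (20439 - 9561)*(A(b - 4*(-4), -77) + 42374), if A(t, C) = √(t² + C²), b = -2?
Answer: 460944372 + 380730*√5 ≈ 4.6180e+8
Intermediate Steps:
A(t, C) = √(C² + t²)
(20439 - 9561)*(A(b - 4*(-4), -77) + 42374) = (20439 - 9561)*(√((-77)² + (-2 - 4*(-4))²) + 42374) = 10878*(√(5929 + (-2 + 16)²) + 42374) = 10878*(√(5929 + 14²) + 42374) = 10878*(√(5929 + 196) + 42374) = 10878*(√6125 + 42374) = 10878*(35*√5 + 42374) = 10878*(42374 + 35*√5) = 460944372 + 380730*√5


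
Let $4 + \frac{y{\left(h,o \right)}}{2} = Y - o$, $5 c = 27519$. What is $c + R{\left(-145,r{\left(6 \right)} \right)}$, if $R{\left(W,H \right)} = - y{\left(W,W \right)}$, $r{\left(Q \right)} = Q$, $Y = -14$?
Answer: $\frac{26249}{5} \approx 5249.8$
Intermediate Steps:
$c = \frac{27519}{5}$ ($c = \frac{1}{5} \cdot 27519 = \frac{27519}{5} \approx 5503.8$)
$y{\left(h,o \right)} = -36 - 2 o$ ($y{\left(h,o \right)} = -8 + 2 \left(-14 - o\right) = -8 - \left(28 + 2 o\right) = -36 - 2 o$)
$R{\left(W,H \right)} = 36 + 2 W$ ($R{\left(W,H \right)} = - (-36 - 2 W) = 36 + 2 W$)
$c + R{\left(-145,r{\left(6 \right)} \right)} = \frac{27519}{5} + \left(36 + 2 \left(-145\right)\right) = \frac{27519}{5} + \left(36 - 290\right) = \frac{27519}{5} - 254 = \frac{26249}{5}$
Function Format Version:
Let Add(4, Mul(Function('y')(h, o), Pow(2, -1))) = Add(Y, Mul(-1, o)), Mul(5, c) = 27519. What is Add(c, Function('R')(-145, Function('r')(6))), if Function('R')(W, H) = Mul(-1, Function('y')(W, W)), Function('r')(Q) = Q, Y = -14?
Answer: Rational(26249, 5) ≈ 5249.8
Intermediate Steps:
c = Rational(27519, 5) (c = Mul(Rational(1, 5), 27519) = Rational(27519, 5) ≈ 5503.8)
Function('y')(h, o) = Add(-36, Mul(-2, o)) (Function('y')(h, o) = Add(-8, Mul(2, Add(-14, Mul(-1, o)))) = Add(-8, Add(-28, Mul(-2, o))) = Add(-36, Mul(-2, o)))
Function('R')(W, H) = Add(36, Mul(2, W)) (Function('R')(W, H) = Mul(-1, Add(-36, Mul(-2, W))) = Add(36, Mul(2, W)))
Add(c, Function('R')(-145, Function('r')(6))) = Add(Rational(27519, 5), Add(36, Mul(2, -145))) = Add(Rational(27519, 5), Add(36, -290)) = Add(Rational(27519, 5), -254) = Rational(26249, 5)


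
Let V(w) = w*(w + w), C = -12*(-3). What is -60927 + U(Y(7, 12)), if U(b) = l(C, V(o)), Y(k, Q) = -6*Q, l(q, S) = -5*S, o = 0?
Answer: -60927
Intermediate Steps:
C = 36
V(w) = 2*w² (V(w) = w*(2*w) = 2*w²)
U(b) = 0 (U(b) = -10*0² = -10*0 = -5*0 = 0)
-60927 + U(Y(7, 12)) = -60927 + 0 = -60927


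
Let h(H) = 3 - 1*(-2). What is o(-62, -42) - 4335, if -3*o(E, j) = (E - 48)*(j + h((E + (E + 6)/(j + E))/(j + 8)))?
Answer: -17075/3 ≈ -5691.7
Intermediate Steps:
h(H) = 5 (h(H) = 3 + 2 = 5)
o(E, j) = -(-48 + E)*(5 + j)/3 (o(E, j) = -(E - 48)*(j + 5)/3 = -(-48 + E)*(5 + j)/3)
o(-62, -42) - 4335 = (80 + 16*(-42) - 5/3*(-62) - ⅓*(-62)*(-42)) - 4335 = (80 - 672 + 310/3 - 868) - 4335 = -4070/3 - 4335 = -17075/3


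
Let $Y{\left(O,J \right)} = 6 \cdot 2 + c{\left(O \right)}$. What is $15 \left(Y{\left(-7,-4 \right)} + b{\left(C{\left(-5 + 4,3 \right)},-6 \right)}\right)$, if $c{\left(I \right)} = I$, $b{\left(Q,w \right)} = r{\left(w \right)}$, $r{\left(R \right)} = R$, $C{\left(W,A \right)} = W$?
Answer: $-15$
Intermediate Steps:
$b{\left(Q,w \right)} = w$
$Y{\left(O,J \right)} = 12 + O$ ($Y{\left(O,J \right)} = 6 \cdot 2 + O = 12 + O$)
$15 \left(Y{\left(-7,-4 \right)} + b{\left(C{\left(-5 + 4,3 \right)},-6 \right)}\right) = 15 \left(\left(12 - 7\right) - 6\right) = 15 \left(5 - 6\right) = 15 \left(-1\right) = -15$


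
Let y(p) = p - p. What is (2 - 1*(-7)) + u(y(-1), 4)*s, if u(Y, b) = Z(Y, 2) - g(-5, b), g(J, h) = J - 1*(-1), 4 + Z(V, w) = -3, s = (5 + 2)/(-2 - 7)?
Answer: 34/3 ≈ 11.333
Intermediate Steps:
s = -7/9 (s = 7/(-9) = 7*(-⅑) = -7/9 ≈ -0.77778)
Z(V, w) = -7 (Z(V, w) = -4 - 3 = -7)
y(p) = 0
g(J, h) = 1 + J (g(J, h) = J + 1 = 1 + J)
u(Y, b) = -3 (u(Y, b) = -7 - (1 - 5) = -7 - 1*(-4) = -7 + 4 = -3)
(2 - 1*(-7)) + u(y(-1), 4)*s = (2 - 1*(-7)) - 3*(-7/9) = (2 + 7) + 7/3 = 9 + 7/3 = 34/3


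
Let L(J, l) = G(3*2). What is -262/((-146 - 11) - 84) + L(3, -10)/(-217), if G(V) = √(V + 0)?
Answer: 262/241 - √6/217 ≈ 1.0758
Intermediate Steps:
G(V) = √V
L(J, l) = √6 (L(J, l) = √(3*2) = √6)
-262/((-146 - 11) - 84) + L(3, -10)/(-217) = -262/((-146 - 11) - 84) + √6/(-217) = -262/(-157 - 84) + √6*(-1/217) = -262/(-241) - √6/217 = -262*(-1/241) - √6/217 = 262/241 - √6/217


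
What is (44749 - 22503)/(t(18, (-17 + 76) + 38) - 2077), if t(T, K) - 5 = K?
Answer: -22246/1975 ≈ -11.264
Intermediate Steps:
t(T, K) = 5 + K
(44749 - 22503)/(t(18, (-17 + 76) + 38) - 2077) = (44749 - 22503)/((5 + ((-17 + 76) + 38)) - 2077) = 22246/((5 + (59 + 38)) - 2077) = 22246/((5 + 97) - 2077) = 22246/(102 - 2077) = 22246/(-1975) = 22246*(-1/1975) = -22246/1975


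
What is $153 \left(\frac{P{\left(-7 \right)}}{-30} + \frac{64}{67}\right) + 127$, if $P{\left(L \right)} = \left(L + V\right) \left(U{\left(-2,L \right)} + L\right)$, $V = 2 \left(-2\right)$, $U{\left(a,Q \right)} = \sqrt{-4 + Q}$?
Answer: $- \frac{80099}{670} + \frac{561 i \sqrt{11}}{10} \approx -119.55 + 186.06 i$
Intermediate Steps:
$V = -4$
$P{\left(L \right)} = \left(-4 + L\right) \left(L + \sqrt{-4 + L}\right)$ ($P{\left(L \right)} = \left(L - 4\right) \left(\sqrt{-4 + L} + L\right) = \left(-4 + L\right) \left(L + \sqrt{-4 + L}\right)$)
$153 \left(\frac{P{\left(-7 \right)}}{-30} + \frac{64}{67}\right) + 127 = 153 \left(\frac{\left(-7\right)^{2} - -28 - 4 \sqrt{-4 - 7} - 7 \sqrt{-4 - 7}}{-30} + \frac{64}{67}\right) + 127 = 153 \left(\left(49 + 28 - 4 \sqrt{-11} - 7 \sqrt{-11}\right) \left(- \frac{1}{30}\right) + 64 \cdot \frac{1}{67}\right) + 127 = 153 \left(\left(49 + 28 - 4 i \sqrt{11} - 7 i \sqrt{11}\right) \left(- \frac{1}{30}\right) + \frac{64}{67}\right) + 127 = 153 \left(\left(77 - 11 i \sqrt{11}\right) \left(- \frac{1}{30}\right) + \frac{64}{67}\right) + 127 = 153 \left(\left(- \frac{77}{30} + \frac{11 i \sqrt{11}}{30}\right) + \frac{64}{67}\right) + 127 = 153 \left(- \frac{3239}{2010} + \frac{11 i \sqrt{11}}{30}\right) + 127 = \left(- \frac{165189}{670} + \frac{561 i \sqrt{11}}{10}\right) + 127 = - \frac{80099}{670} + \frac{561 i \sqrt{11}}{10}$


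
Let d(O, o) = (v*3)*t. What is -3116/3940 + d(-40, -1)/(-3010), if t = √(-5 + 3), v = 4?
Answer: -779/985 - 6*I*√2/1505 ≈ -0.79086 - 0.0056381*I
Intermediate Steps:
t = I*√2 (t = √(-2) = I*√2 ≈ 1.4142*I)
d(O, o) = 12*I*√2 (d(O, o) = (4*3)*(I*√2) = 12*(I*√2) = 12*I*√2)
-3116/3940 + d(-40, -1)/(-3010) = -3116/3940 + (12*I*√2)/(-3010) = -3116*1/3940 + (12*I*√2)*(-1/3010) = -779/985 - 6*I*√2/1505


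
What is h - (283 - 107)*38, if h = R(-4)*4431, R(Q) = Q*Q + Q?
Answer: 46484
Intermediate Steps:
R(Q) = Q + Q² (R(Q) = Q² + Q = Q + Q²)
h = 53172 (h = -4*(1 - 4)*4431 = -4*(-3)*4431 = 12*4431 = 53172)
h - (283 - 107)*38 = 53172 - (283 - 107)*38 = 53172 - 176*38 = 53172 - 1*6688 = 53172 - 6688 = 46484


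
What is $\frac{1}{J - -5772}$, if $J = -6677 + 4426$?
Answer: $\frac{1}{3521} \approx 0.00028401$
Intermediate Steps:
$J = -2251$
$\frac{1}{J - -5772} = \frac{1}{-2251 - -5772} = \frac{1}{-2251 + 5772} = \frac{1}{3521}$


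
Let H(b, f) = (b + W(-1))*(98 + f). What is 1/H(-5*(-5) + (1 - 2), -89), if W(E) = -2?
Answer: 1/198 ≈ 0.0050505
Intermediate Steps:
H(b, f) = (-2 + b)*(98 + f) (H(b, f) = (b - 2)*(98 + f) = (-2 + b)*(98 + f))
1/H(-5*(-5) + (1 - 2), -89) = 1/(-196 - 2*(-89) + 98*(-5*(-5) + (1 - 2)) + (-5*(-5) + (1 - 2))*(-89)) = 1/(-196 + 178 + 98*(25 - 1) + (25 - 1)*(-89)) = 1/(-196 + 178 + 98*24 + 24*(-89)) = 1/(-196 + 178 + 2352 - 2136) = 1/198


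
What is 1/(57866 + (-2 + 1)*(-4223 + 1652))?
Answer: 1/60437 ≈ 1.6546e-5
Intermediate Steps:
1/(57866 + (-2 + 1)*(-4223 + 1652)) = 1/(57866 - 1*(-2571)) = 1/(57866 + 2571) = 1/60437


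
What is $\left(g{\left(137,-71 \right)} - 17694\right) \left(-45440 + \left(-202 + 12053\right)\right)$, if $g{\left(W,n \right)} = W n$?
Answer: $921043969$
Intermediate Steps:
$\left(g{\left(137,-71 \right)} - 17694\right) \left(-45440 + \left(-202 + 12053\right)\right) = \left(137 \left(-71\right) - 17694\right) \left(-45440 + \left(-202 + 12053\right)\right) = \left(-9727 - 17694\right) \left(-45440 + 11851\right) = \left(-27421\right) \left(-33589\right) = 921043969$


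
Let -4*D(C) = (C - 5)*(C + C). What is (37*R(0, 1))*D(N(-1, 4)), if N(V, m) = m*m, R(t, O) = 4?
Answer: -13024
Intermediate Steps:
N(V, m) = m²
D(C) = -C*(-5 + C)/2 (D(C) = -(C - 5)*(C + C)/4 = -(-5 + C)*2*C/4 = -C*(-5 + C)/2)
(37*R(0, 1))*D(N(-1, 4)) = (37*4)*((½)*4²*(5 - 1*4²)) = 148*((½)*16*(5 - 1*16)) = 148*((½)*16*(5 - 16)) = 148*((½)*16*(-11)) = 148*(-88) = -13024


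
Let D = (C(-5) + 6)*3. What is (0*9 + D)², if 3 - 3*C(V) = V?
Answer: 676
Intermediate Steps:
C(V) = 1 - V/3
D = 26 (D = ((1 - ⅓*(-5)) + 6)*3 = ((1 + 5/3) + 6)*3 = (8/3 + 6)*3 = (26/3)*3 = 26)
(0*9 + D)² = (0*9 + 26)² = (0 + 26)² = 26² = 676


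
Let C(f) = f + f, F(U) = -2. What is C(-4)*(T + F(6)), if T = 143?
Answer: -1128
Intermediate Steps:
C(f) = 2*f
C(-4)*(T + F(6)) = (2*(-4))*(143 - 2) = -8*141 = -1128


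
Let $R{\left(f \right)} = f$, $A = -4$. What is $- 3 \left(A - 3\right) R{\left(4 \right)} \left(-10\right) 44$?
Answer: $-36960$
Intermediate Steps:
$- 3 \left(A - 3\right) R{\left(4 \right)} \left(-10\right) 44 = - 3 \left(-4 - 3\right) 4 \left(-10\right) 44 = \left(-3\right) \left(-7\right) \left(-40\right) 44 = 21 \left(-40\right) 44 = \left(-840\right) 44 = -36960$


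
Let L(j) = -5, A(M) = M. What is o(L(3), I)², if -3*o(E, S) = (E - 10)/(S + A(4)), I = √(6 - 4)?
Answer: 25/(4 + √2)² ≈ 0.85284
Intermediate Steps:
I = √2 ≈ 1.4142
o(E, S) = -(-10 + E)/(3*(4 + S)) (o(E, S) = -(E - 10)/(3*(S + 4)) = -(-10 + E)/(3*(4 + S)))
o(L(3), I)² = ((10 - 1*(-5))/(3*(4 + √2)))² = ((10 + 5)/(3*(4 + √2)))² = ((⅓)*15/(4 + √2))² = (5/(4 + √2))² = 25/(4 + √2)²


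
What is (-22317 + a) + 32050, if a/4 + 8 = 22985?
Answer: 101641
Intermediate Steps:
a = 91908 (a = -32 + 4*22985 = -32 + 91940 = 91908)
(-22317 + a) + 32050 = (-22317 + 91908) + 32050 = 69591 + 32050 = 101641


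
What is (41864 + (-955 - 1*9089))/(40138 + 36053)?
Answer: 31820/76191 ≈ 0.41763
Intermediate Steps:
(41864 + (-955 - 1*9089))/(40138 + 36053) = (41864 + (-955 - 9089))/76191 = (41864 - 10044)*(1/76191) = 31820*(1/76191) = 31820/76191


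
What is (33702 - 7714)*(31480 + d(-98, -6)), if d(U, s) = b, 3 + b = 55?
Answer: 819453616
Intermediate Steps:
b = 52 (b = -3 + 55 = 52)
d(U, s) = 52
(33702 - 7714)*(31480 + d(-98, -6)) = (33702 - 7714)*(31480 + 52) = 25988*31532 = 819453616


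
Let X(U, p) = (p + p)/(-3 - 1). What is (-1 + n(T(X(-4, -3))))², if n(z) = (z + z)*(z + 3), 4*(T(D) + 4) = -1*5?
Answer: 32761/64 ≈ 511.89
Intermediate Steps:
X(U, p) = -p/2 (X(U, p) = (2*p)/(-4) = (2*p)*(-¼) = -p/2)
T(D) = -21/4 (T(D) = -4 + (-1*5)/4 = -4 + (¼)*(-5) = -4 - 5/4 = -21/4)
n(z) = 2*z*(3 + z) (n(z) = (2*z)*(3 + z) = 2*z*(3 + z))
(-1 + n(T(X(-4, -3))))² = (-1 + 2*(-21/4)*(3 - 21/4))² = (-1 + 2*(-21/4)*(-9/4))² = (-1 + 189/8)² = (181/8)² = 32761/64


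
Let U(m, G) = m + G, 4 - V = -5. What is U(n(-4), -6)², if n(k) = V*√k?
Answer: -288 - 216*I ≈ -288.0 - 216.0*I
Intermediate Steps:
V = 9 (V = 4 - 1*(-5) = 4 + 5 = 9)
n(k) = 9*√k
U(m, G) = G + m
U(n(-4), -6)² = (-6 + 9*√(-4))² = (-6 + 9*(2*I))² = (-6 + 18*I)²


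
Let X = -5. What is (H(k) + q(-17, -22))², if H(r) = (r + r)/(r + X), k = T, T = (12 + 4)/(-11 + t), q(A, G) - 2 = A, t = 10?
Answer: 80089/441 ≈ 181.61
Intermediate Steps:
q(A, G) = 2 + A
T = -16 (T = (12 + 4)/(-11 + 10) = 16/(-1) = 16*(-1) = -16)
k = -16
H(r) = 2*r/(-5 + r) (H(r) = (r + r)/(r - 5) = (2*r)/(-5 + r) = 2*r/(-5 + r))
(H(k) + q(-17, -22))² = (2*(-16)/(-5 - 16) + (2 - 17))² = (2*(-16)/(-21) - 15)² = (2*(-16)*(-1/21) - 15)² = (32/21 - 15)² = (-283/21)² = 80089/441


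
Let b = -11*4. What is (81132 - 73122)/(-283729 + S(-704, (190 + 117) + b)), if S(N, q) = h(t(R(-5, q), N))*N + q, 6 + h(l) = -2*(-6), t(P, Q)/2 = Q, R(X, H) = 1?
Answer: -801/28769 ≈ -0.027842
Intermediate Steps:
b = -44
t(P, Q) = 2*Q
h(l) = 6 (h(l) = -6 - 2*(-6) = -6 + 12 = 6)
S(N, q) = q + 6*N (S(N, q) = 6*N + q = q + 6*N)
(81132 - 73122)/(-283729 + S(-704, (190 + 117) + b)) = (81132 - 73122)/(-283729 + (((190 + 117) - 44) + 6*(-704))) = 8010/(-283729 + ((307 - 44) - 4224)) = 8010/(-283729 + (263 - 4224)) = 8010/(-283729 - 3961) = 8010/(-287690) = 8010*(-1/287690) = -801/28769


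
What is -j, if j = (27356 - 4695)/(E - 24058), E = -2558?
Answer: 22661/26616 ≈ 0.85141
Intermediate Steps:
j = -22661/26616 (j = (27356 - 4695)/(-2558 - 24058) = 22661/(-26616) = 22661*(-1/26616) = -22661/26616 ≈ -0.85141)
-j = -1*(-22661/26616) = 22661/26616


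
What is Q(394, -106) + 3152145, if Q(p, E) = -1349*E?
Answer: 3295139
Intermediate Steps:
Q(394, -106) + 3152145 = -1349*(-106) + 3152145 = 142994 + 3152145 = 3295139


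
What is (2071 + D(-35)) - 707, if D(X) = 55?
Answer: 1419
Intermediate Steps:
(2071 + D(-35)) - 707 = (2071 + 55) - 707 = 2126 - 707 = 1419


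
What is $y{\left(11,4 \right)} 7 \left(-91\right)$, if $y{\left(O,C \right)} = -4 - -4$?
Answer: $0$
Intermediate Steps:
$y{\left(O,C \right)} = 0$ ($y{\left(O,C \right)} = -4 + 4 = 0$)
$y{\left(11,4 \right)} 7 \left(-91\right) = 0 \cdot 7 \left(-91\right) = 0 \left(-91\right) = 0$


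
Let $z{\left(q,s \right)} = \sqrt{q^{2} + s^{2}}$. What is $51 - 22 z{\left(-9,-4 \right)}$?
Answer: $51 - 22 \sqrt{97} \approx -165.67$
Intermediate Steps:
$51 - 22 z{\left(-9,-4 \right)} = 51 - 22 \sqrt{\left(-9\right)^{2} + \left(-4\right)^{2}} = 51 - 22 \sqrt{81 + 16} = 51 - 22 \sqrt{97}$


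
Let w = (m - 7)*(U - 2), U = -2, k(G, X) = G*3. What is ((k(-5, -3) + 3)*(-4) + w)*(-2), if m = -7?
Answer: -208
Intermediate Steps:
k(G, X) = 3*G
w = 56 (w = (-7 - 7)*(-2 - 2) = -14*(-4) = 56)
((k(-5, -3) + 3)*(-4) + w)*(-2) = ((3*(-5) + 3)*(-4) + 56)*(-2) = ((-15 + 3)*(-4) + 56)*(-2) = (-12*(-4) + 56)*(-2) = (48 + 56)*(-2) = 104*(-2) = -208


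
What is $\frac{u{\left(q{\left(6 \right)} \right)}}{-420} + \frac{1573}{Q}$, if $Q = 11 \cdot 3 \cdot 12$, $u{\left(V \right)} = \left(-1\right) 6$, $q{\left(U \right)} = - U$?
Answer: $\frac{5023}{1260} \approx 3.9865$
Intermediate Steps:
$u{\left(V \right)} = -6$
$Q = 396$ ($Q = 33 \cdot 12 = 396$)
$\frac{u{\left(q{\left(6 \right)} \right)}}{-420} + \frac{1573}{Q} = - \frac{6}{-420} + \frac{1573}{396} = \left(-6\right) \left(- \frac{1}{420}\right) + 1573 \cdot \frac{1}{396} = \frac{1}{70} + \frac{143}{36} = \frac{5023}{1260}$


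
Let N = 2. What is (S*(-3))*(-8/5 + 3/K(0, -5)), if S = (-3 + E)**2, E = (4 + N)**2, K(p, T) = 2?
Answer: 3267/10 ≈ 326.70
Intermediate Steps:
E = 36 (E = (4 + 2)**2 = 6**2 = 36)
S = 1089 (S = (-3 + 36)**2 = 33**2 = 1089)
(S*(-3))*(-8/5 + 3/K(0, -5)) = (1089*(-3))*(-8/5 + 3/2) = -3267*(-8*1/5 + 3*(1/2)) = -3267*(-8/5 + 3/2) = -3267*(-1/10) = 3267/10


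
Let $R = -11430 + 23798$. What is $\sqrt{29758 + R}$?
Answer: $\sqrt{42126} \approx 205.25$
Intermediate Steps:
$R = 12368$
$\sqrt{29758 + R} = \sqrt{29758 + 12368} = \sqrt{42126}$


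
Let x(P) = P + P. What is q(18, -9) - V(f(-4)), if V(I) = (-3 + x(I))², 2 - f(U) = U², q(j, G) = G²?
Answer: -880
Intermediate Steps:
x(P) = 2*P
f(U) = 2 - U²
V(I) = (-3 + 2*I)²
q(18, -9) - V(f(-4)) = (-9)² - (-3 + 2*(2 - 1*(-4)²))² = 81 - (-3 + 2*(2 - 1*16))² = 81 - (-3 + 2*(2 - 16))² = 81 - (-3 + 2*(-14))² = 81 - (-3 - 28)² = 81 - 1*(-31)² = 81 - 1*961 = 81 - 961 = -880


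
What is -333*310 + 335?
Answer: -102895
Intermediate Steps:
-333*310 + 335 = -103230 + 335 = -102895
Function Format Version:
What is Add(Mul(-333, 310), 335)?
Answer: -102895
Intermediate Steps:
Add(Mul(-333, 310), 335) = Add(-103230, 335) = -102895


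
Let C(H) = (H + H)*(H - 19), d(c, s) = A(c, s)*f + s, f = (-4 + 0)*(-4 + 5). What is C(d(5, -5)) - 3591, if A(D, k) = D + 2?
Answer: -159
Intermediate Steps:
A(D, k) = 2 + D
f = -4 (f = -4*1 = -4)
d(c, s) = -8 + s - 4*c (d(c, s) = (2 + c)*(-4) + s = (-8 - 4*c) + s = -8 + s - 4*c)
C(H) = 2*H*(-19 + H) (C(H) = (2*H)*(-19 + H) = 2*H*(-19 + H))
C(d(5, -5)) - 3591 = 2*(-8 - 5 - 4*5)*(-19 + (-8 - 5 - 4*5)) - 3591 = 2*(-8 - 5 - 20)*(-19 + (-8 - 5 - 20)) - 3591 = 2*(-33)*(-19 - 33) - 3591 = 2*(-33)*(-52) - 3591 = 3432 - 3591 = -159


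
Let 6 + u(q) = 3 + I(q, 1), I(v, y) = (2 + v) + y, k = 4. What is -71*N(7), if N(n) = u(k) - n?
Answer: 213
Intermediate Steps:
I(v, y) = 2 + v + y
u(q) = q (u(q) = -6 + (3 + (2 + q + 1)) = -6 + (3 + (3 + q)) = -6 + (6 + q) = q)
N(n) = 4 - n
-71*N(7) = -71*(4 - 1*7) = -71*(4 - 7) = -71*(-3) = 213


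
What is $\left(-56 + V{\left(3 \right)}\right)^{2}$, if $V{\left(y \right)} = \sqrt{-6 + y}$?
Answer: $\left(56 - i \sqrt{3}\right)^{2} \approx 3133.0 - 193.99 i$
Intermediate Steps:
$\left(-56 + V{\left(3 \right)}\right)^{2} = \left(-56 + \sqrt{-6 + 3}\right)^{2} = \left(-56 + \sqrt{-3}\right)^{2} = \left(-56 + i \sqrt{3}\right)^{2}$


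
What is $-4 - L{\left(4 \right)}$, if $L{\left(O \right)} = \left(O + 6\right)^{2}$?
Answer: $-104$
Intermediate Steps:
$L{\left(O \right)} = \left(6 + O\right)^{2}$
$-4 - L{\left(4 \right)} = -4 - \left(6 + 4\right)^{2} = -4 - 10^{2} = -4 - 100 = -104$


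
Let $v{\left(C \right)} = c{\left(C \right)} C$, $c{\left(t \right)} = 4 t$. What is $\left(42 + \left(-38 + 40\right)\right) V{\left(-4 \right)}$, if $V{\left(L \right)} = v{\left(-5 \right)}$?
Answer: $4400$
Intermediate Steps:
$v{\left(C \right)} = 4 C^{2}$ ($v{\left(C \right)} = 4 C C = 4 C^{2}$)
$V{\left(L \right)} = 100$ ($V{\left(L \right)} = 4 \left(-5\right)^{2} = 4 \cdot 25 = 100$)
$\left(42 + \left(-38 + 40\right)\right) V{\left(-4 \right)} = \left(42 + \left(-38 + 40\right)\right) 100 = \left(42 + 2\right) 100 = 44 \cdot 100 = 4400$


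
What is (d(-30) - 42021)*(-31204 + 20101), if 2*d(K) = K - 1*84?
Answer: 467192034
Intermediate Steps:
d(K) = -42 + K/2 (d(K) = (K - 1*84)/2 = (K - 84)/2 = (-84 + K)/2 = -42 + K/2)
(d(-30) - 42021)*(-31204 + 20101) = ((-42 + (½)*(-30)) - 42021)*(-31204 + 20101) = ((-42 - 15) - 42021)*(-11103) = (-57 - 42021)*(-11103) = -42078*(-11103) = 467192034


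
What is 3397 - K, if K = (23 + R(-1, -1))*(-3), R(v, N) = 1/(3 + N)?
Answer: 6935/2 ≈ 3467.5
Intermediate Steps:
K = -141/2 (K = (23 + 1/(3 - 1))*(-3) = (23 + 1/2)*(-3) = (23 + ½)*(-3) = (47/2)*(-3) = -141/2 ≈ -70.500)
3397 - K = 3397 - 1*(-141/2) = 3397 + 141/2 = 6935/2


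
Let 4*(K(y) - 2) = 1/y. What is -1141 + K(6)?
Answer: -27335/24 ≈ -1139.0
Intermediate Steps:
K(y) = 2 + 1/(4*y)
-1141 + K(6) = -1141 + (2 + (¼)/6) = -1141 + (2 + (¼)*(⅙)) = -1141 + (2 + 1/24) = -1141 + 49/24 = -27335/24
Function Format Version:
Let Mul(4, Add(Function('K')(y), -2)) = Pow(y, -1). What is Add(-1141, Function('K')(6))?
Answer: Rational(-27335, 24) ≈ -1139.0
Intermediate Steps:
Function('K')(y) = Add(2, Mul(Rational(1, 4), Pow(y, -1)))
Add(-1141, Function('K')(6)) = Add(-1141, Add(2, Mul(Rational(1, 4), Pow(6, -1)))) = Add(-1141, Add(2, Mul(Rational(1, 4), Rational(1, 6)))) = Add(-1141, Add(2, Rational(1, 24))) = Add(-1141, Rational(49, 24)) = Rational(-27335, 24)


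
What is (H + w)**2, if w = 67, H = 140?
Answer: 42849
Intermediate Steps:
(H + w)**2 = (140 + 67)**2 = 207**2 = 42849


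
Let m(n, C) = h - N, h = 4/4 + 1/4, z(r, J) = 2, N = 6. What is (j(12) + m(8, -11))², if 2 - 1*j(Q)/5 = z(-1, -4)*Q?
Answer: 210681/16 ≈ 13168.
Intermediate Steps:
h = 5/4 (h = 4*(¼) + 1*(¼) = 1 + ¼ = 5/4 ≈ 1.2500)
j(Q) = 10 - 10*Q
m(n, C) = -19/4 (m(n, C) = 5/4 - 1*6 = 5/4 - 6 = -19/4)
(j(12) + m(8, -11))² = ((10 - 10*12) - 19/4)² = ((10 - 120) - 19/4)² = (-110 - 19/4)² = (-459/4)² = 210681/16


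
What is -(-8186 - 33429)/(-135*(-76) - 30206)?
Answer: -41615/19946 ≈ -2.0864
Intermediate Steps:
-(-8186 - 33429)/(-135*(-76) - 30206) = -(-41615)/(10260 - 30206) = -(-41615)/(-19946) = -(-41615)*(-1)/19946 = -1*41615/19946 = -41615/19946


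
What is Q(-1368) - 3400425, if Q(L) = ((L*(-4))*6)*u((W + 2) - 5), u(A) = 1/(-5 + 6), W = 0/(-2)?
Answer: -3367593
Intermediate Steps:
W = 0 (W = 0*(-1/2) = 0)
u(A) = 1 (u(A) = 1/1 = 1)
Q(L) = -24*L (Q(L) = ((L*(-4))*6)*1 = (-4*L*6)*1 = -24*L*1 = -24*L)
Q(-1368) - 3400425 = -24*(-1368) - 3400425 = 32832 - 3400425 = -3367593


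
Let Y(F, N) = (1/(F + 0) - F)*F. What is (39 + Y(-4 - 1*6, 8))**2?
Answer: 3600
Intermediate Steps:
Y(F, N) = F*(1/F - F) (Y(F, N) = (1/F - F)*F = F*(1/F - F))
(39 + Y(-4 - 1*6, 8))**2 = (39 + (1 - (-4 - 1*6)**2))**2 = (39 + (1 - (-4 - 6)**2))**2 = (39 + (1 - 1*(-10)**2))**2 = (39 + (1 - 1*100))**2 = (39 + (1 - 100))**2 = (39 - 99)**2 = (-60)**2 = 3600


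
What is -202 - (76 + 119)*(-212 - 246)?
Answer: 89108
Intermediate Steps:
-202 - (76 + 119)*(-212 - 246) = -202 - 195*(-458) = -202 - 1*(-89310) = -202 + 89310 = 89108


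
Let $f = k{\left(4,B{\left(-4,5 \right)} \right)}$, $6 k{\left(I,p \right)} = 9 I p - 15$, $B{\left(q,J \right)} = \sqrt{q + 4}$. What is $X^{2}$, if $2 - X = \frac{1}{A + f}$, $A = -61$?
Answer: $\frac{65536}{16129} \approx 4.0632$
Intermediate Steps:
$B{\left(q,J \right)} = \sqrt{4 + q}$
$k{\left(I,p \right)} = - \frac{5}{2} + \frac{3 I p}{2}$ ($k{\left(I,p \right)} = \frac{9 I p - 15}{6} = \frac{-15 + 9 I p}{6} = - \frac{5}{2} + \frac{3 I p}{2}$)
$f = - \frac{5}{2}$ ($f = - \frac{5}{2} + \frac{3}{2} \cdot 4 \sqrt{4 - 4} = - \frac{5}{2} + \frac{3}{2} \cdot 4 \sqrt{0} = - \frac{5}{2} + \frac{3}{2} \cdot 4 \cdot 0 = - \frac{5}{2} + 0 = - \frac{5}{2} \approx -2.5$)
$X = \frac{256}{127}$ ($X = 2 - \frac{1}{-61 - \frac{5}{2}} = 2 - \frac{1}{- \frac{127}{2}} = 2 - - \frac{2}{127} = 2 + \frac{2}{127} = \frac{256}{127} \approx 2.0157$)
$X^{2} = \left(\frac{256}{127}\right)^{2} = \frac{65536}{16129}$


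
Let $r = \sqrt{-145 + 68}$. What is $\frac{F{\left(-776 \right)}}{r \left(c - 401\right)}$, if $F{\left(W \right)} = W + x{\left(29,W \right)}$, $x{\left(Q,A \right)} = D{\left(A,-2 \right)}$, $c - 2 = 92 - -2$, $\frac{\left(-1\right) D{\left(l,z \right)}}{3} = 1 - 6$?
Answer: $- \frac{761 i \sqrt{77}}{23485} \approx - 0.28434 i$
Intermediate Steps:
$D{\left(l,z \right)} = 15$ ($D{\left(l,z \right)} = - 3 \left(1 - 6\right) = \left(-3\right) \left(-5\right) = 15$)
$c = 96$ ($c = 2 + \left(92 - -2\right) = 2 + \left(92 + 2\right) = 2 + 94 = 96$)
$r = i \sqrt{77}$ ($r = \sqrt{-77} = i \sqrt{77} \approx 8.775 i$)
$x{\left(Q,A \right)} = 15$
$F{\left(W \right)} = 15 + W$ ($F{\left(W \right)} = W + 15 = 15 + W$)
$\frac{F{\left(-776 \right)}}{r \left(c - 401\right)} = \frac{15 - 776}{i \sqrt{77} \left(96 - 401\right)} = - \frac{761}{i \sqrt{77} \left(-305\right)} = - \frac{761}{\left(-305\right) i \sqrt{77}} = - 761 \frac{i \sqrt{77}}{23485} = - \frac{761 i \sqrt{77}}{23485}$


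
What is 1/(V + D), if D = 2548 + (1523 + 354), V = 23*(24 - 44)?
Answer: 1/3965 ≈ 0.00025221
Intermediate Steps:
V = -460 (V = 23*(-20) = -460)
D = 4425 (D = 2548 + 1877 = 4425)
1/(V + D) = 1/(-460 + 4425) = 1/3965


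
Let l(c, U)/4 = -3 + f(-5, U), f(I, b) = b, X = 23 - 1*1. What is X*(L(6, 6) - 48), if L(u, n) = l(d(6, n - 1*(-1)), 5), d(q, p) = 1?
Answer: -880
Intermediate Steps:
X = 22 (X = 23 - 1 = 22)
l(c, U) = -12 + 4*U (l(c, U) = 4*(-3 + U) = -12 + 4*U)
L(u, n) = 8 (L(u, n) = -12 + 4*5 = -12 + 20 = 8)
X*(L(6, 6) - 48) = 22*(8 - 48) = 22*(-40) = -880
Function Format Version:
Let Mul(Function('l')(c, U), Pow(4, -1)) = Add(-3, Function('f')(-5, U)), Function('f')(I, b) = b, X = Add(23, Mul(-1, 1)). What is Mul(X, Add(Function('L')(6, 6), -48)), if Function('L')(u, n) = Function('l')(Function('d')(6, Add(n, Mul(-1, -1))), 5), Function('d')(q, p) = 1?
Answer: -880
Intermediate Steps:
X = 22 (X = Add(23, -1) = 22)
Function('l')(c, U) = Add(-12, Mul(4, U)) (Function('l')(c, U) = Mul(4, Add(-3, U)) = Add(-12, Mul(4, U)))
Function('L')(u, n) = 8 (Function('L')(u, n) = Add(-12, Mul(4, 5)) = Add(-12, 20) = 8)
Mul(X, Add(Function('L')(6, 6), -48)) = Mul(22, Add(8, -48)) = Mul(22, -40) = -880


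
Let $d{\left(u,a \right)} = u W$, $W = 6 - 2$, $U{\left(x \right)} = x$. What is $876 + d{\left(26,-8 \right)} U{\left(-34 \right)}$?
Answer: $-2660$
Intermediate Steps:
$W = 4$ ($W = 6 - 2 = 4$)
$d{\left(u,a \right)} = 4 u$ ($d{\left(u,a \right)} = u 4 = 4 u$)
$876 + d{\left(26,-8 \right)} U{\left(-34 \right)} = 876 + 4 \cdot 26 \left(-34\right) = 876 + 104 \left(-34\right) = 876 - 3536 = -2660$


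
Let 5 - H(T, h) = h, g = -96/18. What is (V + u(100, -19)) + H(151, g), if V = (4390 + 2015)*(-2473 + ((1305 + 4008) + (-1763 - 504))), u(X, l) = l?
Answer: 11010169/3 ≈ 3.6701e+6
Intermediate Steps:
g = -16/3 (g = -96*1/18 = -16/3 ≈ -5.3333)
H(T, h) = 5 - h
V = 3670065 (V = 6405*(-2473 + (5313 - 2267)) = 6405*(-2473 + 3046) = 6405*573 = 3670065)
(V + u(100, -19)) + H(151, g) = (3670065 - 19) + (5 - 1*(-16/3)) = 3670046 + (5 + 16/3) = 3670046 + 31/3 = 11010169/3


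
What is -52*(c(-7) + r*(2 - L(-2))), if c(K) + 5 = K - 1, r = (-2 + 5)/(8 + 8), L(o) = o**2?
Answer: 1391/2 ≈ 695.50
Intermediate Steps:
r = 3/16 ≈ 0.18750
c(K) = -6 + K (c(K) = -5 + (K - 1) = -5 + (-1 + K) = -6 + K)
-52*(c(-7) + r*(2 - L(-2))) = -52*((-6 - 7) + 3*(2 - 1*(-2)**2)/16) = -52*(-13 + 3*(2 - 1*4)/16) = -52*(-13 + 3*(2 - 4)/16) = -52*(-13 + (3/16)*(-2)) = -52*(-13 - 3/8) = -52*(-107/8) = 1391/2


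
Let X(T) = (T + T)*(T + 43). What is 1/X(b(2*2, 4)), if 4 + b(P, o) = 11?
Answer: 1/700 ≈ 0.0014286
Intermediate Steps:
b(P, o) = 7 (b(P, o) = -4 + 11 = 7)
X(T) = 2*T*(43 + T) (X(T) = (2*T)*(43 + T) = 2*T*(43 + T))
1/X(b(2*2, 4)) = 1/(2*7*(43 + 7)) = 1/(2*7*50) = 1/700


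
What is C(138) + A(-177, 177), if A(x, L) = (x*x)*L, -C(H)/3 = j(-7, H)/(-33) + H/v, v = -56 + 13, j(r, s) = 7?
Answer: 2622900064/473 ≈ 5.5452e+6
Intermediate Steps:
v = -43
C(H) = 7/11 + 3*H/43 (C(H) = -3*(7/(-33) + H/(-43)) = -3*(7*(-1/33) + H*(-1/43)) = -3*(-7/33 - H/43) = 7/11 + 3*H/43)
A(x, L) = L*x**2 (A(x, L) = x**2*L = L*x**2)
C(138) + A(-177, 177) = (7/11 + (3/43)*138) + 177*(-177)**2 = (7/11 + 414/43) + 177*31329 = 4855/473 + 5545233 = 2622900064/473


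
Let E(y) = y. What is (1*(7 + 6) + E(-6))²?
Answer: 49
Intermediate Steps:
(1*(7 + 6) + E(-6))² = (1*(7 + 6) - 6)² = (1*13 - 6)² = (13 - 6)² = 7² = 49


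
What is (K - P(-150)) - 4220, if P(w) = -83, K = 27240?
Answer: 23103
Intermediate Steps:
(K - P(-150)) - 4220 = (27240 - 1*(-83)) - 4220 = (27240 + 83) - 4220 = 27323 - 4220 = 23103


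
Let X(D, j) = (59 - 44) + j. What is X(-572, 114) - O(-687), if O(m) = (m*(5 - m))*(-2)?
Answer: -950679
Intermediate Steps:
O(m) = -2*m*(5 - m)
X(D, j) = 15 + j
X(-572, 114) - O(-687) = (15 + 114) - 2*(-687)*(-5 - 687) = 129 - 2*(-687)*(-692) = 129 - 1*950808 = 129 - 950808 = -950679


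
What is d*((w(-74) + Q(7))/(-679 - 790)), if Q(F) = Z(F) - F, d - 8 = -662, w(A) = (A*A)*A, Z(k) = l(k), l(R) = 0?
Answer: -265021074/1469 ≈ -1.8041e+5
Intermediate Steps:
Z(k) = 0
w(A) = A³ (w(A) = A²*A = A³)
d = -654 (d = 8 - 662 = -654)
Q(F) = -F (Q(F) = 0 - F = -F)
d*((w(-74) + Q(7))/(-679 - 790)) = -654*((-74)³ - 1*7)/(-679 - 790) = -654*(-405224 - 7)/(-1469) = -(-265021074)*(-1)/1469 = -654*405231/1469 = -265021074/1469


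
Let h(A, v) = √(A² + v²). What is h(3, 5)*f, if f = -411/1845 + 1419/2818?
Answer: 486619*√34/1733070 ≈ 1.6372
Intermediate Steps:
f = 486619/1733070 (f = -411*1/1845 + 1419*(1/2818) = -137/615 + 1419/2818 = 486619/1733070 ≈ 0.28078)
h(3, 5)*f = √(3² + 5²)*(486619/1733070) = √(9 + 25)*(486619/1733070) = √34*(486619/1733070) = 486619*√34/1733070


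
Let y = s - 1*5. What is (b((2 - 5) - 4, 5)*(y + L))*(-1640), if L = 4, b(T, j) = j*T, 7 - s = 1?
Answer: 287000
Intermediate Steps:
s = 6 (s = 7 - 1*1 = 7 - 1 = 6)
b(T, j) = T*j
y = 1 (y = 6 - 1*5 = 6 - 5 = 1)
(b((2 - 5) - 4, 5)*(y + L))*(-1640) = ((((2 - 5) - 4)*5)*(1 + 4))*(-1640) = (((-3 - 4)*5)*5)*(-1640) = (-7*5*5)*(-1640) = -35*5*(-1640) = -175*(-1640) = 287000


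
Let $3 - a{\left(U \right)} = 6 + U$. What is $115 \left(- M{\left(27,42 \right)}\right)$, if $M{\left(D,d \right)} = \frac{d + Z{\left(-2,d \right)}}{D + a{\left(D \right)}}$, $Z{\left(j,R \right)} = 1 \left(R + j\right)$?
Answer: $\frac{9430}{3} \approx 3143.3$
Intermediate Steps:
$Z{\left(j,R \right)} = R + j$
$a{\left(U \right)} = -3 - U$ ($a{\left(U \right)} = 3 - \left(6 + U\right) = -3 - U$)
$M{\left(D,d \right)} = \frac{2}{3} - \frac{2 d}{3}$ ($M{\left(D,d \right)} = \frac{d + \left(d - 2\right)}{D - \left(3 + D\right)} = \frac{d + \left(-2 + d\right)}{-3} = \left(-2 + 2 d\right) \left(- \frac{1}{3}\right) = \frac{2}{3} - \frac{2 d}{3}$)
$115 \left(- M{\left(27,42 \right)}\right) = 115 \left(- (\frac{2}{3} - 28)\right) = 115 \left(\left(-1\right) \left(- \frac{82}{3}\right)\right) = 115 \cdot \frac{82}{3} = \frac{9430}{3}$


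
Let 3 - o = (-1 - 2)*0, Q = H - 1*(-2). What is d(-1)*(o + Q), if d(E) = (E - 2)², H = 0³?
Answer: 45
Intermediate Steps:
H = 0
d(E) = (-2 + E)²
Q = 2 (Q = 0 - 1*(-2) = 0 + 2 = 2)
o = 3 (o = 3 - (-1 - 2)*0 = 3 - (-3)*0 = 3 - 1*0 = 3 + 0 = 3)
d(-1)*(o + Q) = (-2 - 1)²*(3 + 2) = (-3)²*5 = 9*5 = 45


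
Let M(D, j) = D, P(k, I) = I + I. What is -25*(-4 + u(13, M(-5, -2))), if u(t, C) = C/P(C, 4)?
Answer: 925/8 ≈ 115.63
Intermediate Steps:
P(k, I) = 2*I
u(t, C) = C/8 (u(t, C) = C/((2*4)) = C/8)
-25*(-4 + u(13, M(-5, -2))) = -25*(-4 + (1/8)*(-5)) = -25*(-4 - 5/8) = -25*(-37/8) = 925/8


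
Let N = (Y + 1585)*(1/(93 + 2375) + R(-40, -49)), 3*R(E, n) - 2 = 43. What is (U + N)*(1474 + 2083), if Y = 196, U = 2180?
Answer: 253666178037/2468 ≈ 1.0278e+8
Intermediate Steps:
R(E, n) = 15 (R(E, n) = ⅔ + (⅓)*43 = ⅔ + 43/3 = 15)
N = 65934401/2468 (N = (196 + 1585)*(1/(93 + 2375) + 15) = 1781*(1/2468 + 15) = 1781*(37021/2468) = 65934401/2468 ≈ 26716.)
(U + N)*(1474 + 2083) = (2180 + 65934401/2468)*(1474 + 2083) = (71314641/2468)*3557 = 253666178037/2468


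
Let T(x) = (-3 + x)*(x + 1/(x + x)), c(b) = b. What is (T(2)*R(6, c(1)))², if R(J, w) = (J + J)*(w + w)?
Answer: 2916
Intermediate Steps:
T(x) = (-3 + x)*(x + 1/(2*x))
R(J, w) = 4*J*w (R(J, w) = (2*J)*(2*w) = 4*J*w)
(T(2)*R(6, c(1)))² = ((½ + 2² - 3*2 - 3/2/2)*(4*6*1))² = ((½ + 4 - 6 - 3/2*½)*24)² = ((½ + 4 - 6 - ¾)*24)² = (-9/4*24)² = (-54)² = 2916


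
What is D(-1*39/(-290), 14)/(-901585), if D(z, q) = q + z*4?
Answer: -2108/130729825 ≈ -1.6125e-5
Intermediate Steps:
D(z, q) = q + 4*z
D(-1*39/(-290), 14)/(-901585) = (14 + 4*(-1*39/(-290)))/(-901585) = (14 + 4*(-39*(-1/290)))*(-1/901585) = (14 + 4*(39/290))*(-1/901585) = (14 + 78/145)*(-1/901585) = (2108/145)*(-1/901585) = -2108/130729825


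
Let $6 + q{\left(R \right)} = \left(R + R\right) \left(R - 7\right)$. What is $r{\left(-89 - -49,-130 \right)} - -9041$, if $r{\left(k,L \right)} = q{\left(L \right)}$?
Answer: $44655$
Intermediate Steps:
$q{\left(R \right)} = -6 + 2 R \left(-7 + R\right)$ ($q{\left(R \right)} = -6 + \left(R + R\right) \left(R - 7\right) = -6 + 2 R \left(-7 + R\right)$)
$r{\left(k,L \right)} = -6 - 14 L + 2 L^{2}$
$r{\left(-89 - -49,-130 \right)} - -9041 = \left(-6 - -1820 + 2 \left(-130\right)^{2}\right) - -9041 = \left(-6 + 1820 + 2 \cdot 16900\right) + 9041 = \left(-6 + 1820 + 33800\right) + 9041 = 35614 + 9041 = 44655$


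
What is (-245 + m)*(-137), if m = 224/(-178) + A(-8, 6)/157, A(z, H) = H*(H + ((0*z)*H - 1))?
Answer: 471046963/13973 ≈ 33711.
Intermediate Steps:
A(z, H) = H*(-1 + H) (A(z, H) = H*(H + (0*H - 1)) = H*(H + (0 - 1)) = H*(H - 1) = H*(-1 + H))
m = -14914/13973 (m = 224/(-178) + (6*(-1 + 6))/157 = 224*(-1/178) + (6*5)*(1/157) = -112/89 + 30*(1/157) = -112/89 + 30/157 = -14914/13973 ≈ -1.0673)
(-245 + m)*(-137) = (-245 - 14914/13973)*(-137) = -3438299/13973*(-137) = 471046963/13973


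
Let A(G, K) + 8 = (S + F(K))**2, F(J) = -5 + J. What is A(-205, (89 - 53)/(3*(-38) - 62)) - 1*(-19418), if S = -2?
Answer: 37678249/1936 ≈ 19462.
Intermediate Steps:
A(G, K) = -8 + (-7 + K)**2 (A(G, K) = -8 + (-2 + (-5 + K))**2 = -8 + (-7 + K)**2)
A(-205, (89 - 53)/(3*(-38) - 62)) - 1*(-19418) = (-8 + (-7 + (89 - 53)/(3*(-38) - 62))**2) - 1*(-19418) = (-8 + (-7 + 36/(-114 - 62))**2) + 19418 = (-8 + (-7 + 36/(-176))**2) + 19418 = (-8 + (-7 + 36*(-1/176))**2) + 19418 = (-8 + (-7 - 9/44)**2) + 19418 = (-8 + (-317/44)**2) + 19418 = (-8 + 100489/1936) + 19418 = 85001/1936 + 19418 = 37678249/1936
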